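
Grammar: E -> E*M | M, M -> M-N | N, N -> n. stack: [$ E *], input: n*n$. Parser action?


no handle ('E*' is not any RHS); shift 'n'
Action: shift


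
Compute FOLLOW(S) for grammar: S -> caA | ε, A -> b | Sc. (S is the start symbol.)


$ ∈ FOLLOW(S). For each A -> αBβ: add FIRST(β)\{ε} to FOLLOW(B); if β nullable, add FOLLOW(A).
FOLLOW(S) = {$, c}


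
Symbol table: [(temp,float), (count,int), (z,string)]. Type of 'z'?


Lookup 'z' → type string


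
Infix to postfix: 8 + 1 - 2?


Left to right (same or higher precedence on left)
Postfix: 8 1 + 2 -


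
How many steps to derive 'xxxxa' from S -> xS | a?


Derivation: S => xS => xxS => xxxS => xxxxS => xxxxa
Steps: 5


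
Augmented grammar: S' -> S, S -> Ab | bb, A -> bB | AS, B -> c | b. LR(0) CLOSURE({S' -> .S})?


Start: S' -> .S
For each item with dot before a nonterminal B, add B -> .γ for every B-production
Closure: [S' -> .S, S -> .Ab, S -> .bb, A -> .bB, A -> .AS]


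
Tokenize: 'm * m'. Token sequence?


Scan left to right, longest-match per lexeme
Tokens: ID(m), OP(*), ID(m)


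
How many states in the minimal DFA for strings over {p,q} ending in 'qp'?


Track the longest suffix of input matching a prefix of 'qp': 3 classes (prefixes of length 0..2)
Minimal DFA: 3 states


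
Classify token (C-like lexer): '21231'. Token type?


Pattern: digits only
Type: INTEGER_LITERAL


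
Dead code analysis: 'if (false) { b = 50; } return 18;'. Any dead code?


condition is constant false, so the whole block is unreachable
Dead: 'if (false) { b = 50; }'


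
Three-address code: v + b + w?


Break into single-operator statements:
t1 = v + b
t2 = t1 + w


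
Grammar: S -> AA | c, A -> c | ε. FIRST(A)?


Per alternative of A: FIRST(c) = {c}; FIRST(ε) = {ε}
FIRST(A) = {c, ε}


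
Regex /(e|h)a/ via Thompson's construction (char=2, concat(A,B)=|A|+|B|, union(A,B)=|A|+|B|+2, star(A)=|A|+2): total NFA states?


Syntax tree has 3 char leaf(s), 1 union(s), 0 star(s)
chars contribute 3×2 = 6; each union adds +2; each star adds +2
Total: 6 + 2 + 0 = 8 states


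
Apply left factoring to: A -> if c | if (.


Common prefix: 'if'
Factored: A -> if A', A' -> c | (


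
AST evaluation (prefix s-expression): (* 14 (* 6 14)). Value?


Evaluate inner: (* 6 14) = 84
Evaluate root: (* 14 84) = 1176
Result: 1176


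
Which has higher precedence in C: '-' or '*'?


'*' is multiplicative (level 10); '-' is additive (level 9)
Higher level binds tighter
'*' has higher precedence than '-'


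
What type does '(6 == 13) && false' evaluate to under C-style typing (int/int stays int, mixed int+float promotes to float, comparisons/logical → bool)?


Operand types: bool && bool
Rule: logical operators take bool operands and yield bool
Result type: bool


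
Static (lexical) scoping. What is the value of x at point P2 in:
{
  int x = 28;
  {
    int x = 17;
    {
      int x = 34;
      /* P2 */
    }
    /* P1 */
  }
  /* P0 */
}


x declared in the same block as P2
x = 34


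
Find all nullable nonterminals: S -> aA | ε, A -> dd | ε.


A nonterminal is nullable iff some alternative derives ε (directly, or every symbol in it is nullable)
Nullable: {A, S}


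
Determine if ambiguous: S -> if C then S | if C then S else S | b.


dangling else: 'if C then if C then b else b' parses two ways
Ambiguous


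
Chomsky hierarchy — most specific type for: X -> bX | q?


Right-linear: every RHS is a terminal or a terminal followed by one nonterminal
Classification: Type 3 (Regular)


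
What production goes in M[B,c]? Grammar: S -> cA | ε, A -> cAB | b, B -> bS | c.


For [B, c]: 'c' ∈ FIRST(c)
Entry: B -> c


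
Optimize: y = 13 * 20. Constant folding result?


13 * 20 = 260 at compile time
Optimized: y = 260


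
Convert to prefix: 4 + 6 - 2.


left-to-right (same/higher precedence on left): tree is (- (+ 4 6) 2)
Prefix: - + 4 6 2


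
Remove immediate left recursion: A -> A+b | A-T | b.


Left-recursive alternatives: A+b, A-T; non-recursive: b
Introduce A': A -> bA', A' -> +bA' | -TA' | ε


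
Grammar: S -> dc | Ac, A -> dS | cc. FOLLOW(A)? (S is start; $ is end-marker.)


$ ∈ FOLLOW(S). For each A -> αBβ: add FIRST(β)\{ε} to FOLLOW(B); if β nullable, add FOLLOW(A).
FOLLOW(A) = {c}


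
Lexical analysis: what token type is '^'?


Pattern: operator symbol
Type: OPERATOR


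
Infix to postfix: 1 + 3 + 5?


Left to right (same or higher precedence on left)
Postfix: 1 3 + 5 +


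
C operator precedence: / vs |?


'/' is multiplicative (level 10); '|' is bitwise OR (level 3)
Higher level binds tighter
'/' has higher precedence than '|'


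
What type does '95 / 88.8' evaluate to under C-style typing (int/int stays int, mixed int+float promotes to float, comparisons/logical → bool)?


Operand types: int / float
Rule: mixed int/float promotes to float; int/int stays int
Result type: float


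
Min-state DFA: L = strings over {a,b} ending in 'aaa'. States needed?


Track the longest suffix of input matching a prefix of 'aaa': 4 classes (prefixes of length 0..3)
Minimal DFA: 4 states


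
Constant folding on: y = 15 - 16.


15 - 16 = -1 at compile time
Optimized: y = -1


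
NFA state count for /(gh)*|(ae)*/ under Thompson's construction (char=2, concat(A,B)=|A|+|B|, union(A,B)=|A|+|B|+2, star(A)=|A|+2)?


Syntax tree has 4 char leaf(s), 1 union(s), 2 star(s)
chars contribute 4×2 = 8; each union adds +2; each star adds +2
Total: 8 + 2 + 4 = 14 states


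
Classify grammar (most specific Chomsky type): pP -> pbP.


LHS has context (more than one symbol) and |LHS| ≤ |RHS|
Classification: Type 1 (Context-Sensitive)


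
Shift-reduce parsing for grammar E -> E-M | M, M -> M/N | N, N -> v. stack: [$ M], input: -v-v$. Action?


lookahead ∉ {/} so M won't extend; reduce E -> M
Action: reduce (E -> M)


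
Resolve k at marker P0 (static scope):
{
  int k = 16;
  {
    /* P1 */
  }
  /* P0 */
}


k declared in the same block as P0
k = 16


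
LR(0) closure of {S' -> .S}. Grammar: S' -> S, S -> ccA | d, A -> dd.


Start: S' -> .S
For each item with dot before a nonterminal B, add B -> .γ for every B-production
Closure: [S' -> .S, S -> .ccA, S -> .d]


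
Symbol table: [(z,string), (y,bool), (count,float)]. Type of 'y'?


Lookup 'y' → type bool


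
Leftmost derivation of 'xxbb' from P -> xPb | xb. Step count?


Derivation: P => xPb => xxbb
Steps: 2


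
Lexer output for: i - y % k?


Scan left to right, longest-match per lexeme
Tokens: ID(i), OP(-), ID(y), OP(%), ID(k)


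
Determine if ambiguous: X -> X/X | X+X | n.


'n/n+n' has two parse trees (no precedence encoded between / and +)
Ambiguous


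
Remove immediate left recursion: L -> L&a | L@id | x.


Left-recursive alternatives: L&a, L@id; non-recursive: x
Introduce L': L -> xL', L' -> &aL' | @idL' | ε


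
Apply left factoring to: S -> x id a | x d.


Common prefix: 'x'
Factored: S -> x S', S' -> id a | d


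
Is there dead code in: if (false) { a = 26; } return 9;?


condition is constant false, so the whole block is unreachable
Dead: 'if (false) { a = 26; }'


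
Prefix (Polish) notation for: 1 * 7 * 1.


left-to-right (same/higher precedence on left): tree is (* (* 1 7) 1)
Prefix: * * 1 7 1


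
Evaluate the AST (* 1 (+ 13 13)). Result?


Evaluate inner: (+ 13 13) = 26
Evaluate root: (* 1 26) = 26
Result: 26


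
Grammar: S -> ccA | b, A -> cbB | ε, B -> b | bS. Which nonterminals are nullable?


A nonterminal is nullable iff some alternative derives ε (directly, or every symbol in it is nullable)
Nullable: {A}


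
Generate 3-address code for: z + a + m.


Break into single-operator statements:
t1 = z + a
t2 = t1 + m


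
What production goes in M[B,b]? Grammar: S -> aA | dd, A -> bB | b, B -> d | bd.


For [B, b]: 'b' ∈ FIRST(bd)
Entry: B -> bd


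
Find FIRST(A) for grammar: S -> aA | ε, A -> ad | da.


Per alternative of A: FIRST(ad) = {a}; FIRST(da) = {d}
FIRST(A) = {a, d}


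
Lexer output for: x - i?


Scan left to right, longest-match per lexeme
Tokens: ID(x), OP(-), ID(i)


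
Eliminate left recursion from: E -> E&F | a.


Left-recursive alternatives: E&F; non-recursive: a
Introduce E': E -> aE', E' -> &FE' | ε


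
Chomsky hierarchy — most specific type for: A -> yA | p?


Right-linear: every RHS is a terminal or a terminal followed by one nonterminal
Classification: Type 3 (Regular)


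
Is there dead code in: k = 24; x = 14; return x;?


k is assigned but never read
Dead: 'k = 24'


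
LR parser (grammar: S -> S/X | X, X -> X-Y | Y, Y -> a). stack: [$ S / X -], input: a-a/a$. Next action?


no handle; shift 'a'
Action: shift


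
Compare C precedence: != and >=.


'>=' is relational (level 7); '!=' is equality (level 6)
Higher level binds tighter
'>=' has higher precedence than '!='


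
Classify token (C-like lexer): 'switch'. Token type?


Pattern: reserved word
Type: KEYWORD


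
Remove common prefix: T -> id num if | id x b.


Common prefix: 'id'
Factored: T -> id T', T' -> num if | x b


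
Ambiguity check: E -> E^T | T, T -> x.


precedence layered via separate nonterminal T: deterministic
Unambiguous


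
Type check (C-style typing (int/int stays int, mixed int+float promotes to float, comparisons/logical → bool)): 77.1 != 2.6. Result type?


Operand types: float != float
Rule: comparison yields bool
Result type: bool


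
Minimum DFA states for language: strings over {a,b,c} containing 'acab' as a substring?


KMP-style automaton: 4 progress states + 1 absorbing accept = 5
Minimal DFA: 5 states


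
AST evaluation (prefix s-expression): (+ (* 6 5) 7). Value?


Evaluate inner: (* 6 5) = 30
Evaluate root: (+ 30 7) = 37
Result: 37


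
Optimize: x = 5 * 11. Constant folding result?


5 * 11 = 55 at compile time
Optimized: x = 55


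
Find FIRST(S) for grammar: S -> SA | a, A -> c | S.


Per alternative of S: FIRST(SA) = {a}; FIRST(a) = {a}
FIRST(S) = {a}


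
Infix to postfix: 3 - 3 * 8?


* has higher precedence, evaluate 3*8 first
Postfix: 3 3 8 * -


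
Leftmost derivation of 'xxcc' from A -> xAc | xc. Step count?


Derivation: A => xAc => xxcc
Steps: 2


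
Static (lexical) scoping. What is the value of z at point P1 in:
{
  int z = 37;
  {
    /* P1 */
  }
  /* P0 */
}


P1's block does not declare z; resolves to the enclosing declaration at depth 0
z = 37


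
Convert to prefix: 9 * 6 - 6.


left-to-right (same/higher precedence on left): tree is (- (* 9 6) 6)
Prefix: - * 9 6 6


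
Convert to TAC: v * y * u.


Break into single-operator statements:
t1 = v * y
t2 = t1 * u


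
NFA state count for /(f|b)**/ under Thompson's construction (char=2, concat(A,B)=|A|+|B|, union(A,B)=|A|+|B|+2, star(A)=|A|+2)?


Syntax tree has 2 char leaf(s), 1 union(s), 2 star(s)
chars contribute 2×2 = 4; each union adds +2; each star adds +2
Total: 4 + 2 + 4 = 10 states


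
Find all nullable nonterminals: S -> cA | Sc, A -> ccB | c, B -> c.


A nonterminal is nullable iff some alternative derives ε (directly, or every symbol in it is nullable)
Nullable: {}


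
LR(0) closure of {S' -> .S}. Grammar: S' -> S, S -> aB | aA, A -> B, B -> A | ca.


Start: S' -> .S
For each item with dot before a nonterminal B, add B -> .γ for every B-production
Closure: [S' -> .S, S -> .aB, S -> .aA]


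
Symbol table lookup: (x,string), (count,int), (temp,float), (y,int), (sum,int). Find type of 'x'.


Lookup 'x' → type string


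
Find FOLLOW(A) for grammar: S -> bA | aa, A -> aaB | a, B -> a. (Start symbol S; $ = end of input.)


$ ∈ FOLLOW(S). For each A -> αBβ: add FIRST(β)\{ε} to FOLLOW(B); if β nullable, add FOLLOW(A).
FOLLOW(A) = {$}


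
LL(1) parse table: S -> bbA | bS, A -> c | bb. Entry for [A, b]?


For [A, b]: 'b' ∈ FIRST(bb)
Entry: A -> bb


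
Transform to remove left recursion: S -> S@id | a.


Left-recursive alternatives: S@id; non-recursive: a
Introduce S': S -> aS', S' -> @idS' | ε


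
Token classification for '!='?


Pattern: operator symbol
Type: OPERATOR


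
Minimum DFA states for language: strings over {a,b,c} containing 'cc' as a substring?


KMP-style automaton: 2 progress states + 1 absorbing accept = 3
Minimal DFA: 3 states


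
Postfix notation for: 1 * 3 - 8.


Left to right (same or higher precedence on left)
Postfix: 1 3 * 8 -


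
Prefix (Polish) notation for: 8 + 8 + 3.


left-to-right (same/higher precedence on left): tree is (+ (+ 8 8) 3)
Prefix: + + 8 8 3


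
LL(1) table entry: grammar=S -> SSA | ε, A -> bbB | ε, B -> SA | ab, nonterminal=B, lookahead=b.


For [B, b]: 'b' ∈ FIRST(SA)
Entry: B -> SA


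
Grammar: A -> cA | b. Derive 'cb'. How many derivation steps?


Derivation: A => cA => cb
Steps: 2


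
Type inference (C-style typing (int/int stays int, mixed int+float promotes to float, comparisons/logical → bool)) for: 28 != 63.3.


Operand types: int != float
Rule: comparison yields bool
Result type: bool


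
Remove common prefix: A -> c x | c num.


Common prefix: 'c'
Factored: A -> c A', A' -> x | num


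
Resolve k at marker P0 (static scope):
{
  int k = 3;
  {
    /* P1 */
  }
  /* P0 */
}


k declared in the same block as P0
k = 3


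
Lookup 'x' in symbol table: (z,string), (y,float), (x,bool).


Lookup 'x' → type bool


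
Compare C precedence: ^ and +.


'+' is additive (level 9); '^' is bitwise XOR (level 4)
Higher level binds tighter
'+' has higher precedence than '^'


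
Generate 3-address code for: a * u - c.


Break into single-operator statements:
t1 = a * u
t2 = t1 - c


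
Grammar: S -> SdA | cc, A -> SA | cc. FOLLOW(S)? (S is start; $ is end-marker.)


$ ∈ FOLLOW(S). For each A -> αBβ: add FIRST(β)\{ε} to FOLLOW(B); if β nullable, add FOLLOW(A).
FOLLOW(S) = {$, c, d}


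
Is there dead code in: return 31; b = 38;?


statement follows a return and is unreachable
Dead: 'b = 38'


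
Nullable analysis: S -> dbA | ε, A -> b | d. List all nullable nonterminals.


A nonterminal is nullable iff some alternative derives ε (directly, or every symbol in it is nullable)
Nullable: {S}


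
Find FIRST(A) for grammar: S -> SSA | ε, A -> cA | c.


Per alternative of A: FIRST(cA) = {c}; FIRST(c) = {c}
FIRST(A) = {c}


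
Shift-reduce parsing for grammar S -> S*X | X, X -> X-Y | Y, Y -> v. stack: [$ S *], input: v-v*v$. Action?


no handle ('S*' is not any RHS); shift 'v'
Action: shift


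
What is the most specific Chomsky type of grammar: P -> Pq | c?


Left-linear: every RHS is a terminal or one nonterminal followed by a terminal
Classification: Type 3 (Regular)


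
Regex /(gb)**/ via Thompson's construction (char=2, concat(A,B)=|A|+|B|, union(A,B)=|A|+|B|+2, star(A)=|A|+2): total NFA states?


Syntax tree has 2 char leaf(s), 0 union(s), 2 star(s)
chars contribute 2×2 = 4; each union adds +2; each star adds +2
Total: 4 + 0 + 4 = 8 states


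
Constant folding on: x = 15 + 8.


15 + 8 = 23 at compile time
Optimized: x = 23


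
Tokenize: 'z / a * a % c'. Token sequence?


Scan left to right, longest-match per lexeme
Tokens: ID(z), OP(/), ID(a), OP(*), ID(a), OP(%), ID(c)


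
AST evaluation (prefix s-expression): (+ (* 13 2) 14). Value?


Evaluate inner: (* 13 2) = 26
Evaluate root: (+ 26 14) = 40
Result: 40


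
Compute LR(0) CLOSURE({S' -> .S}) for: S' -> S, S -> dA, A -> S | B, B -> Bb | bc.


Start: S' -> .S
For each item with dot before a nonterminal B, add B -> .γ for every B-production
Closure: [S' -> .S, S -> .dA]


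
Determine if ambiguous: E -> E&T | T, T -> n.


precedence layered via separate nonterminal T: deterministic
Unambiguous


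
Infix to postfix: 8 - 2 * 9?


* has higher precedence, evaluate 2*9 first
Postfix: 8 2 9 * -


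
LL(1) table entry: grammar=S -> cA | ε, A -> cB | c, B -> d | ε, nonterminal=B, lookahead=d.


For [B, d]: 'd' ∈ FIRST(d)
Entry: B -> d


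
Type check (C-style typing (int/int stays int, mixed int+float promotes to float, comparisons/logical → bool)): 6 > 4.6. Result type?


Operand types: int > float
Rule: comparison yields bool
Result type: bool


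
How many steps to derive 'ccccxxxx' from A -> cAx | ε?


Derivation: A => cAx => ccAxx => cccAxxx => ccccAxxxx => ccccxxxx
Steps: 5


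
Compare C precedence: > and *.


'*' is multiplicative (level 10); '>' is relational (level 7)
Higher level binds tighter
'*' has higher precedence than '>'


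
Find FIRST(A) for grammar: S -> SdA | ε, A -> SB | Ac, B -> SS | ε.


Per alternative of A: FIRST(SB) = {d, ε}; FIRST(Ac) = {c, d}
FIRST(A) = {c, d, ε}


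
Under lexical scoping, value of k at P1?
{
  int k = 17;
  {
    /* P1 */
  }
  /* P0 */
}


P1's block does not declare k; resolves to the enclosing declaration at depth 0
k = 17


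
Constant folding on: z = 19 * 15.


19 * 15 = 285 at compile time
Optimized: z = 285


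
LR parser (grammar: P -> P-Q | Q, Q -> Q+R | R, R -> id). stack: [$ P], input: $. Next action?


start symbol P on stack, input exhausted
Action: accept


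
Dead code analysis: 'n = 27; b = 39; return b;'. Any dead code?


n is assigned but never read
Dead: 'n = 27'


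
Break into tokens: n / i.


Scan left to right, longest-match per lexeme
Tokens: ID(n), OP(/), ID(i)


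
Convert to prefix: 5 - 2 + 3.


left-to-right (same/higher precedence on left): tree is (+ (- 5 2) 3)
Prefix: + - 5 2 3


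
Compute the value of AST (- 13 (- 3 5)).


Evaluate inner: (- 3 5) = -2
Evaluate root: (- 13 -2) = 15
Result: 15


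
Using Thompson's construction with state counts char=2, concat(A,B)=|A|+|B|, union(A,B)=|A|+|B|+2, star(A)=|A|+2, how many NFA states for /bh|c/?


Syntax tree has 3 char leaf(s), 1 union(s), 0 star(s)
chars contribute 3×2 = 6; each union adds +2; each star adds +2
Total: 6 + 2 + 0 = 8 states


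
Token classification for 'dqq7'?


Pattern: letter/underscore followed by alphanumerics, not a keyword
Type: IDENTIFIER


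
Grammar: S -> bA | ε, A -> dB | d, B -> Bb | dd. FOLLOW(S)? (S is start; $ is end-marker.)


$ ∈ FOLLOW(S). For each A -> αBβ: add FIRST(β)\{ε} to FOLLOW(B); if β nullable, add FOLLOW(A).
FOLLOW(S) = {$}


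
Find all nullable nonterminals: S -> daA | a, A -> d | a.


A nonterminal is nullable iff some alternative derives ε (directly, or every symbol in it is nullable)
Nullable: {}


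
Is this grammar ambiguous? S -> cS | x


right-linear, alternatives start with distinct terminals 'c' vs 'x': unique leftmost derivation
Unambiguous


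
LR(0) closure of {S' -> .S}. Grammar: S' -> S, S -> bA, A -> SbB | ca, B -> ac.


Start: S' -> .S
For each item with dot before a nonterminal B, add B -> .γ for every B-production
Closure: [S' -> .S, S -> .bA]


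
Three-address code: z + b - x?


Break into single-operator statements:
t1 = z + b
t2 = t1 - x


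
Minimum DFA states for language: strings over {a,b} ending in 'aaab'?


Track the longest suffix of input matching a prefix of 'aaab': 5 classes (prefixes of length 0..4)
Minimal DFA: 5 states


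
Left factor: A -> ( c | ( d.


Common prefix: '('
Factored: A -> ( A', A' -> c | d


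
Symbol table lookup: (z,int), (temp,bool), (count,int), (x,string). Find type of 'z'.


Lookup 'z' → type int


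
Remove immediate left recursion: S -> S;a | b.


Left-recursive alternatives: S;a; non-recursive: b
Introduce S': S -> bS', S' -> ;aS' | ε


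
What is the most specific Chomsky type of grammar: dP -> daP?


LHS has context (more than one symbol) and |LHS| ≤ |RHS|
Classification: Type 1 (Context-Sensitive)


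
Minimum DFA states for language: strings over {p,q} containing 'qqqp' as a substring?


KMP-style automaton: 4 progress states + 1 absorbing accept = 5
Minimal DFA: 5 states


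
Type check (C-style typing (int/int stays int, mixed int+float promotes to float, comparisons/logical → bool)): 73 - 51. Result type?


Operand types: int - int
Rule: mixed int/float promotes to float; int/int stays int
Result type: int


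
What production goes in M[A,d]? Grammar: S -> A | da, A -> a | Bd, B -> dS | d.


For [A, d]: 'd' ∈ FIRST(Bd)
Entry: A -> Bd


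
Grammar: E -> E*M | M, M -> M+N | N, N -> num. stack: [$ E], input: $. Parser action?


start symbol E on stack, input exhausted
Action: accept


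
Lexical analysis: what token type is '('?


Pattern: delimiter/punctuation
Type: PUNCTUATION


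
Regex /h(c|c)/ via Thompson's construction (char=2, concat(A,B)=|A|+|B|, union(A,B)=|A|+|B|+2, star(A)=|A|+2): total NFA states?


Syntax tree has 3 char leaf(s), 1 union(s), 0 star(s)
chars contribute 3×2 = 6; each union adds +2; each star adds +2
Total: 6 + 2 + 0 = 8 states


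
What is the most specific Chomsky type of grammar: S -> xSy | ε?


Single nonterminal LHS, but x^n y^n is not regular
Classification: Type 2 (Context-Free)


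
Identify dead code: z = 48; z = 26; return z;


first assignment to z is overwritten before any read
Dead: 'z = 48'


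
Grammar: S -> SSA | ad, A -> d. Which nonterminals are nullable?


A nonterminal is nullable iff some alternative derives ε (directly, or every symbol in it is nullable)
Nullable: {}


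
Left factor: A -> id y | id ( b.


Common prefix: 'id'
Factored: A -> id A', A' -> y | ( b


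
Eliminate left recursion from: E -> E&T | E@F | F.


Left-recursive alternatives: E&T, E@F; non-recursive: F
Introduce E': E -> FE', E' -> &TE' | @FE' | ε


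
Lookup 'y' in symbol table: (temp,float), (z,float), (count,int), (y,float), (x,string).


Lookup 'y' → type float


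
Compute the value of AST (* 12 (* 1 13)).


Evaluate inner: (* 1 13) = 13
Evaluate root: (* 12 13) = 156
Result: 156


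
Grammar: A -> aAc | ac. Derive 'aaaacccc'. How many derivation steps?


Derivation: A => aAc => aaAcc => aaaAccc => aaaacccc
Steps: 4


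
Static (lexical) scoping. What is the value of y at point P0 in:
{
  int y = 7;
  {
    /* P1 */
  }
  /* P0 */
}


y declared in the same block as P0
y = 7


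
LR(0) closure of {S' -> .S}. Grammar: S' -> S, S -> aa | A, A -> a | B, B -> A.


Start: S' -> .S
For each item with dot before a nonterminal B, add B -> .γ for every B-production
Closure: [S' -> .S, S -> .aa, S -> .A, A -> .a, A -> .B, B -> .A]


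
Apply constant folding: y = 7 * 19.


7 * 19 = 133 at compile time
Optimized: y = 133


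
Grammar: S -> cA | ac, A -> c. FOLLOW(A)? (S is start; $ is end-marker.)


$ ∈ FOLLOW(S). For each A -> αBβ: add FIRST(β)\{ε} to FOLLOW(B); if β nullable, add FOLLOW(A).
FOLLOW(A) = {$}


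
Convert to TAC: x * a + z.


Break into single-operator statements:
t1 = x * a
t2 = t1 + z


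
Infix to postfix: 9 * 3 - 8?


Left to right (same or higher precedence on left)
Postfix: 9 3 * 8 -


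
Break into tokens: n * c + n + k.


Scan left to right, longest-match per lexeme
Tokens: ID(n), OP(*), ID(c), OP(+), ID(n), OP(+), ID(k)


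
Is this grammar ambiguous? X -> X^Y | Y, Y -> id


precedence layered via separate nonterminal Y: deterministic
Unambiguous


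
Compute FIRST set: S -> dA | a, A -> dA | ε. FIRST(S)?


Per alternative of S: FIRST(dA) = {d}; FIRST(a) = {a}
FIRST(S) = {a, d}


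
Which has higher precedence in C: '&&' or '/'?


'/' is multiplicative (level 10); '&&' is logical AND (level 2)
Higher level binds tighter
'/' has higher precedence than '&&'


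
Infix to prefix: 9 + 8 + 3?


left-to-right (same/higher precedence on left): tree is (+ (+ 9 8) 3)
Prefix: + + 9 8 3


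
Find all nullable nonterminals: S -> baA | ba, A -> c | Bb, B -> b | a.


A nonterminal is nullable iff some alternative derives ε (directly, or every symbol in it is nullable)
Nullable: {}


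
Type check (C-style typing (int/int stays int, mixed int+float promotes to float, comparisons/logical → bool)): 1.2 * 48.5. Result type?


Operand types: float * float
Rule: mixed int/float promotes to float; int/int stays int
Result type: float


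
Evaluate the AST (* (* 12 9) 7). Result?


Evaluate inner: (* 12 9) = 108
Evaluate root: (* 108 7) = 756
Result: 756


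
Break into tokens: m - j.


Scan left to right, longest-match per lexeme
Tokens: ID(m), OP(-), ID(j)


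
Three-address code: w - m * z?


Break into single-operator statements:
t1 = m * z
t2 = w - t1


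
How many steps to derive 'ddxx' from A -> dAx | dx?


Derivation: A => dAx => ddxx
Steps: 2


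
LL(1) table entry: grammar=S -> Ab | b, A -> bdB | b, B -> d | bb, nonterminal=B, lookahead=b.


For [B, b]: 'b' ∈ FIRST(bb)
Entry: B -> bb


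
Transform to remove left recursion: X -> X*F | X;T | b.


Left-recursive alternatives: X*F, X;T; non-recursive: b
Introduce X': X -> bX', X' -> *FX' | ;TX' | ε


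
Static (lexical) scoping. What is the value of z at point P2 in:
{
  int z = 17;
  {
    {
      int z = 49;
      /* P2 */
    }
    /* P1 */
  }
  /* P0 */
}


z declared in the same block as P2
z = 49


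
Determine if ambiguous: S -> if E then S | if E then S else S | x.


dangling else: 'if E then if E then x else x' parses two ways
Ambiguous


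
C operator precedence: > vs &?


'>' is relational (level 7); '&' is bitwise AND (level 5)
Higher level binds tighter
'>' has higher precedence than '&'


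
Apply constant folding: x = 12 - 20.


12 - 20 = -8 at compile time
Optimized: x = -8


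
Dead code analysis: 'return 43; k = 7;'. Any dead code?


statement follows a return and is unreachable
Dead: 'k = 7'


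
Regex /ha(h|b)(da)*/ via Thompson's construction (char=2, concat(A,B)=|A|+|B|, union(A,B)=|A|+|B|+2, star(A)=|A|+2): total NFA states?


Syntax tree has 6 char leaf(s), 1 union(s), 1 star(s)
chars contribute 6×2 = 12; each union adds +2; each star adds +2
Total: 12 + 2 + 2 = 16 states


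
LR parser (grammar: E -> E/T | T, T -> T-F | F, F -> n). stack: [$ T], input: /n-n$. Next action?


lookahead ∉ {-} so T won't extend; reduce E -> T
Action: reduce (E -> T)


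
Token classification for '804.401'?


Pattern: digits with a decimal point
Type: FLOAT_LITERAL


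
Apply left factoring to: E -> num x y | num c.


Common prefix: 'num'
Factored: E -> num E', E' -> x y | c


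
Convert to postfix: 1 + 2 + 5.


Left to right (same or higher precedence on left)
Postfix: 1 2 + 5 +


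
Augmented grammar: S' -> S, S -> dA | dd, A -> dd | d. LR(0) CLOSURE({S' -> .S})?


Start: S' -> .S
For each item with dot before a nonterminal B, add B -> .γ for every B-production
Closure: [S' -> .S, S -> .dA, S -> .dd]


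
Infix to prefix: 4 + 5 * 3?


'*' binds tighter: tree is (+ 4 (* 5 3))
Prefix: + 4 * 5 3


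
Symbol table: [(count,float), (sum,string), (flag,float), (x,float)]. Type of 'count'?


Lookup 'count' → type float


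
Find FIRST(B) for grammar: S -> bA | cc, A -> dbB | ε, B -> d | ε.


Per alternative of B: FIRST(d) = {d}; FIRST(ε) = {ε}
FIRST(B) = {d, ε}


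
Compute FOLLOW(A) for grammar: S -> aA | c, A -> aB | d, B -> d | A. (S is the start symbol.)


$ ∈ FOLLOW(S). For each A -> αBβ: add FIRST(β)\{ε} to FOLLOW(B); if β nullable, add FOLLOW(A).
FOLLOW(A) = {$}


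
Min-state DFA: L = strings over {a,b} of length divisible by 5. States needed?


Track length mod 5: states 0..4, accept at 0
Minimal DFA: 5 states


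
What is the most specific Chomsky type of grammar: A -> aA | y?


Right-linear: every RHS is a terminal or a terminal followed by one nonterminal
Classification: Type 3 (Regular)


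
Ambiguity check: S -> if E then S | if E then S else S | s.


dangling else: 'if E then if E then s else s' parses two ways
Ambiguous


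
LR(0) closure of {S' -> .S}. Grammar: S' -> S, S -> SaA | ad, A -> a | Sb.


Start: S' -> .S
For each item with dot before a nonterminal B, add B -> .γ for every B-production
Closure: [S' -> .S, S -> .SaA, S -> .ad]


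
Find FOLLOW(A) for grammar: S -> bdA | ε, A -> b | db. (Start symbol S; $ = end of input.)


$ ∈ FOLLOW(S). For each A -> αBβ: add FIRST(β)\{ε} to FOLLOW(B); if β nullable, add FOLLOW(A).
FOLLOW(A) = {$}


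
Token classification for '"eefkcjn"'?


Pattern: double-quoted sequence
Type: STRING_LITERAL


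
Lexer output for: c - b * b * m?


Scan left to right, longest-match per lexeme
Tokens: ID(c), OP(-), ID(b), OP(*), ID(b), OP(*), ID(m)


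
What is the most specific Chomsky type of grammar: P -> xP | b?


Right-linear: every RHS is a terminal or a terminal followed by one nonterminal
Classification: Type 3 (Regular)


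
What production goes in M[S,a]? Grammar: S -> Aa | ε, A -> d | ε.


For [S, a]: 'a' ∈ FIRST(Aa)
Entry: S -> Aa


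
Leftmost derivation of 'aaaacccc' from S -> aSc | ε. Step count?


Derivation: S => aSc => aaScc => aaaSccc => aaaaScccc => aaaacccc
Steps: 5


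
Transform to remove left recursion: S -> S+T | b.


Left-recursive alternatives: S+T; non-recursive: b
Introduce S': S -> bS', S' -> +TS' | ε


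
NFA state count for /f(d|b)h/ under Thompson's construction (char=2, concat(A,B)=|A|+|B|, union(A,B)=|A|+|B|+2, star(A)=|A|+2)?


Syntax tree has 4 char leaf(s), 1 union(s), 0 star(s)
chars contribute 4×2 = 8; each union adds +2; each star adds +2
Total: 8 + 2 + 0 = 10 states


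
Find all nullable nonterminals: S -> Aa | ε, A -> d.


A nonterminal is nullable iff some alternative derives ε (directly, or every symbol in it is nullable)
Nullable: {S}


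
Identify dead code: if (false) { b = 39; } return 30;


condition is constant false, so the whole block is unreachable
Dead: 'if (false) { b = 39; }'


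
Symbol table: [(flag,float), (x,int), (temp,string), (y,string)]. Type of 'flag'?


Lookup 'flag' → type float


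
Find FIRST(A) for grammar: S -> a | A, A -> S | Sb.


Per alternative of A: FIRST(S) = {a}; FIRST(Sb) = {a}
FIRST(A) = {a}


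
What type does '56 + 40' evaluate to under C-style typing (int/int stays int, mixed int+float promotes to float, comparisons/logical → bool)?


Operand types: int + int
Rule: mixed int/float promotes to float; int/int stays int
Result type: int


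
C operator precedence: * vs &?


'*' is multiplicative (level 10); '&' is bitwise AND (level 5)
Higher level binds tighter
'*' has higher precedence than '&'


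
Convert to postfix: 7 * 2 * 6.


Left to right (same or higher precedence on left)
Postfix: 7 2 * 6 *


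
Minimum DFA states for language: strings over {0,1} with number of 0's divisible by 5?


Track (count of 0) mod 5: states 0..4, accept at 0
Minimal DFA: 5 states


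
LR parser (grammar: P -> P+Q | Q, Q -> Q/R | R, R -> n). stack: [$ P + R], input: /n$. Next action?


'R' (not preceded by Q/) is the handle for Q -> R
Action: reduce (Q -> R)


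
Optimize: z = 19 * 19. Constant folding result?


19 * 19 = 361 at compile time
Optimized: z = 361


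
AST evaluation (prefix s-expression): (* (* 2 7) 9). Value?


Evaluate inner: (* 2 7) = 14
Evaluate root: (* 14 9) = 126
Result: 126


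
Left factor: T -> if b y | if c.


Common prefix: 'if'
Factored: T -> if T', T' -> b y | c


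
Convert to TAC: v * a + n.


Break into single-operator statements:
t1 = v * a
t2 = t1 + n


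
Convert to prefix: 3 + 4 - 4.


left-to-right (same/higher precedence on left): tree is (- (+ 3 4) 4)
Prefix: - + 3 4 4


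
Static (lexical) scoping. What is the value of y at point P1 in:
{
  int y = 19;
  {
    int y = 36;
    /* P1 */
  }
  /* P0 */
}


y declared in the same block as P1
y = 36


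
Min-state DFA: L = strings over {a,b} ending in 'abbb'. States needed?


Track the longest suffix of input matching a prefix of 'abbb': 5 classes (prefixes of length 0..4)
Minimal DFA: 5 states


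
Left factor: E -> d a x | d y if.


Common prefix: 'd'
Factored: E -> d E', E' -> a x | y if


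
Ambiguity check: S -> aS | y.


right-linear, alternatives start with distinct terminals 'a' vs 'y': unique leftmost derivation
Unambiguous


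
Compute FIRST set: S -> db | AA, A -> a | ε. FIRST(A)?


Per alternative of A: FIRST(a) = {a}; FIRST(ε) = {ε}
FIRST(A) = {a, ε}


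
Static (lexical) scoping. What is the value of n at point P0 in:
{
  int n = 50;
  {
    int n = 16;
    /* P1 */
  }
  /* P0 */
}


n declared in the same block as P0
n = 50


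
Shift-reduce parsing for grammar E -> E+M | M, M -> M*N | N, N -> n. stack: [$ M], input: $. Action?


lookahead ∉ {*} so M won't extend; reduce E -> M
Action: reduce (E -> M)


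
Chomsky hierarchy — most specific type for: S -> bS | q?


Right-linear: every RHS is a terminal or a terminal followed by one nonterminal
Classification: Type 3 (Regular)


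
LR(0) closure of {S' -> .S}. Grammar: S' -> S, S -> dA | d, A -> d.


Start: S' -> .S
For each item with dot before a nonterminal B, add B -> .γ for every B-production
Closure: [S' -> .S, S -> .dA, S -> .d]


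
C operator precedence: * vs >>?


'*' is multiplicative (level 10); '>>' is shift (level 8)
Higher level binds tighter
'*' has higher precedence than '>>'


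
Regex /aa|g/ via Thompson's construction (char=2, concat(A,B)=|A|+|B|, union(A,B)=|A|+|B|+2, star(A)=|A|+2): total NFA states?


Syntax tree has 3 char leaf(s), 1 union(s), 0 star(s)
chars contribute 3×2 = 6; each union adds +2; each star adds +2
Total: 6 + 2 + 0 = 8 states


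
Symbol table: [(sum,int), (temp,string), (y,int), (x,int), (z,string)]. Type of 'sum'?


Lookup 'sum' → type int


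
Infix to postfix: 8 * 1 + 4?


Left to right (same or higher precedence on left)
Postfix: 8 1 * 4 +


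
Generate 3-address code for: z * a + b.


Break into single-operator statements:
t1 = z * a
t2 = t1 + b


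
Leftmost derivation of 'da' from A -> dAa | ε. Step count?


Derivation: A => dAa => da
Steps: 2


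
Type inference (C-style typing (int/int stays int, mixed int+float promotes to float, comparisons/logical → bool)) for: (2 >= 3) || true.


Operand types: bool || bool
Rule: logical operators take bool operands and yield bool
Result type: bool


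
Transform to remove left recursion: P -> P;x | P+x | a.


Left-recursive alternatives: P;x, P+x; non-recursive: a
Introduce P': P -> aP', P' -> ;xP' | +xP' | ε


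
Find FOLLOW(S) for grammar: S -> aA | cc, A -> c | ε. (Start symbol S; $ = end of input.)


$ ∈ FOLLOW(S). For each A -> αBβ: add FIRST(β)\{ε} to FOLLOW(B); if β nullable, add FOLLOW(A).
FOLLOW(S) = {$}


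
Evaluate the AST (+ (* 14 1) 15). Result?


Evaluate inner: (* 14 1) = 14
Evaluate root: (+ 14 15) = 29
Result: 29


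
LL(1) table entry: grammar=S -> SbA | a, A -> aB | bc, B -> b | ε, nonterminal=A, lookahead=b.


For [A, b]: 'b' ∈ FIRST(bc)
Entry: A -> bc


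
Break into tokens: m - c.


Scan left to right, longest-match per lexeme
Tokens: ID(m), OP(-), ID(c)


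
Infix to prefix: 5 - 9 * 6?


'*' binds tighter: tree is (- 5 (* 9 6))
Prefix: - 5 * 9 6


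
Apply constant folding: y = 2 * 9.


2 * 9 = 18 at compile time
Optimized: y = 18


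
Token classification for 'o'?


Pattern: letter/underscore followed by alphanumerics, not a keyword
Type: IDENTIFIER


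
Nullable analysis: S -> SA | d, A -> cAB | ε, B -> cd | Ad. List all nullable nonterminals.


A nonterminal is nullable iff some alternative derives ε (directly, or every symbol in it is nullable)
Nullable: {A}


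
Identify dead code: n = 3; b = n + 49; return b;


n is read by b's definition; b is returned
No dead code


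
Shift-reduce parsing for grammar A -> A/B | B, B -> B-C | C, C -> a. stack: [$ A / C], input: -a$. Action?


'C' (not preceded by B-) is the handle for B -> C
Action: reduce (B -> C)


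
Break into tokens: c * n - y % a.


Scan left to right, longest-match per lexeme
Tokens: ID(c), OP(*), ID(n), OP(-), ID(y), OP(%), ID(a)


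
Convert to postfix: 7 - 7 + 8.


Left to right (same or higher precedence on left)
Postfix: 7 7 - 8 +


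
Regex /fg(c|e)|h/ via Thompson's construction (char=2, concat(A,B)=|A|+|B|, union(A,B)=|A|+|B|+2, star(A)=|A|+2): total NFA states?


Syntax tree has 5 char leaf(s), 2 union(s), 0 star(s)
chars contribute 5×2 = 10; each union adds +2; each star adds +2
Total: 10 + 4 + 0 = 14 states


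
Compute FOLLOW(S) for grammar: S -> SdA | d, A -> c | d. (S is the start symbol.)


$ ∈ FOLLOW(S). For each A -> αBβ: add FIRST(β)\{ε} to FOLLOW(B); if β nullable, add FOLLOW(A).
FOLLOW(S) = {$, d}


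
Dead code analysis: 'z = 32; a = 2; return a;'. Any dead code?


z is assigned but never read
Dead: 'z = 32'


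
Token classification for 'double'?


Pattern: reserved word
Type: KEYWORD


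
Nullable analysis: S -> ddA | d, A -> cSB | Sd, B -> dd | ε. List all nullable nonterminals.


A nonterminal is nullable iff some alternative derives ε (directly, or every symbol in it is nullable)
Nullable: {B}


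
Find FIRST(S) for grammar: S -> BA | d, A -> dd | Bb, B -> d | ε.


Per alternative of S: FIRST(BA) = {b, d}; FIRST(d) = {d}
FIRST(S) = {b, d}


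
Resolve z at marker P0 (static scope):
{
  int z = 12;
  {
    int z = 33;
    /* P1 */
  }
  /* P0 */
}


z declared in the same block as P0
z = 12


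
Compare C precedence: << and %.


'%' is multiplicative (level 10); '<<' is shift (level 8)
Higher level binds tighter
'%' has higher precedence than '<<'


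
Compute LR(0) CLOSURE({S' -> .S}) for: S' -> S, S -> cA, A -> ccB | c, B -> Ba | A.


Start: S' -> .S
For each item with dot before a nonterminal B, add B -> .γ for every B-production
Closure: [S' -> .S, S -> .cA]


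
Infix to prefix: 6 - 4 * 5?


'*' binds tighter: tree is (- 6 (* 4 5))
Prefix: - 6 * 4 5


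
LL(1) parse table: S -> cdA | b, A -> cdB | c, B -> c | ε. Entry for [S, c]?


For [S, c]: 'c' ∈ FIRST(cdA)
Entry: S -> cdA


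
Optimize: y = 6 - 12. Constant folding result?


6 - 12 = -6 at compile time
Optimized: y = -6


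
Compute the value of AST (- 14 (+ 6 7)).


Evaluate inner: (+ 6 7) = 13
Evaluate root: (- 14 13) = 1
Result: 1


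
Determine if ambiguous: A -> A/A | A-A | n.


'n/n-n' has two parse trees (no precedence encoded between / and -)
Ambiguous


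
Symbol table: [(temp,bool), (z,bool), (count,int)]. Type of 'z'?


Lookup 'z' → type bool


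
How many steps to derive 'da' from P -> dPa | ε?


Derivation: P => dPa => da
Steps: 2


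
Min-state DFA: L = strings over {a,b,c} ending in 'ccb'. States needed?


Track the longest suffix of input matching a prefix of 'ccb': 4 classes (prefixes of length 0..3)
Minimal DFA: 4 states


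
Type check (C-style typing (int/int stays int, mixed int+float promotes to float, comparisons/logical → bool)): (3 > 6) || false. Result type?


Operand types: bool || bool
Rule: logical operators take bool operands and yield bool
Result type: bool
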